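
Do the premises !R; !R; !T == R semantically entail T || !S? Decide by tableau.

Initial set: {!R; !R; (!T == R); !(T || !S)}.
!(T || !S): α-rule — add !T, !!S.
(!T == R): β-rule — branch into !T, R  //  !!T, !R.
  branch 1 (add !T, R):
    × closes — contains both R and !R.
  branch 2 (add !!T, !R):
    × closes — contains both T and !T.
All 2 branches close.
Every branch closed, so the premises entail the conclusion.

Yes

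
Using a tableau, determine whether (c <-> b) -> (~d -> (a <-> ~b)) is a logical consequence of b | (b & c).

Initial set: {T (b | (b & c)); F ((c <-> b) -> (~d -> (a <-> ~b)))}.
F ((c <-> b) -> (~d -> (a <-> ~b))): α-rule — add T (c <-> b), F (~d -> (a <-> ~b)).
F (~d -> (a <-> ~b)): α-rule — add T ~d, F (a <-> ~b).
T (b | (b & c)): β-rule — branch into T b  //  T (b & c).
  branch 1 (add T b):
    T (c <-> b): β-rule — branch into T c, T b  //  F c, F b.
      branch 1.1 (add T c, T b):
        F (a <-> ~b): β-rule — branch into T a, F ~b  //  F a, T ~b.
          branch 1.1.1 (add T a, F ~b):
            ○ open, literals {a=1, b=1, c=1, d=0}.
          branch 1.1.2 (add F a, T ~b):
            × closes — contains both b and ~b.
      branch 1.2 (add F c, F b):
        × closes — contains both b and ~b.
  branch 2 (add T (b & c)):
    T (b & c): α-rule — add T b, T c.
    T (c <-> b): β-rule — branch into T c, T b  //  F c, F b.
      branch 2.1 (add T c, T b):
        F (a <-> ~b): β-rule — branch into T a, F ~b  //  F a, T ~b.
          branch 2.1.1 (add T a, F ~b):
            ○ open, literals {a=1, b=1, c=1, d=0}.
          branch 2.1.2 (add F a, T ~b):
            × closes — contains both b and ~b.
      branch 2.2 (add F c, F b):
        × closes — contains both c and ~c.
4 branches closed, 2 open.
An open branch gives a countermodel: a=1, b=1, c=1, d=0 (unmentioned atoms arbitrary); the premises hold there but the conclusion fails.

No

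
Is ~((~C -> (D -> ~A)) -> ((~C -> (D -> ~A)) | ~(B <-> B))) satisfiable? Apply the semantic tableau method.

Unsatisfiable

Initial set: {T ~((~C -> (D -> ~A)) -> ((~C -> (D -> ~A)) | ~(B <-> B)))}.
T ~((~C -> (D -> ~A)) -> ((~C -> (D -> ~A)) | ~(B <-> B))): α-rule — add T (~C -> (D -> ~A)), F ((~C -> (D -> ~A)) | ~(B <-> B)).
F ((~C -> (D -> ~A)) | ~(B <-> B)): α-rule — add F (~C -> (D -> ~A)), F ~(B <-> B).
F (~C -> (D -> ~A)): α-rule — add T ~C, F (D -> ~A).
F (D -> ~A): α-rule — add T D, F ~A.
T (~C -> (D -> ~A)): β-rule — branch into F ~C  //  T (D -> ~A).
  branch 1 (add F ~C):
    × closes — contains both C and ~C.
  branch 2 (add T (D -> ~A)):
    F ~(B <-> B): β-rule — branch into T B, T B  //  F B, F B.
      branch 2.1 (add T B, T B):
        T (D -> ~A): β-rule — branch into F D  //  T ~A.
          branch 2.1.1 (add F D):
            × closes — contains both D and ~D.
          branch 2.1.2 (add T ~A):
            × closes — contains both A and ~A.
      branch 2.2 (add F B, F B):
        T (D -> ~A): β-rule — branch into F D  //  T ~A.
          branch 2.2.1 (add F D):
            × closes — contains both D and ~D.
          branch 2.2.2 (add T ~A):
            × closes — contains both A and ~A.
All 5 branches close.
Every branch closed; the formula is unsatisfiable.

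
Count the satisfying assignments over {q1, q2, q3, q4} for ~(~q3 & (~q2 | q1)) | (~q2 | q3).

Initial set: {(~(~q3 & (~q2 | q1)) | (~q2 | q3))}.
(~(~q3 & (~q2 | q1)) | (~q2 | q3)): β-rule — branch into ~(~q3 & (~q2 | q1))  //  (~q2 | q3).
  branch 1 (add ~(~q3 & (~q2 | q1))):
    ~(~q3 & (~q2 | q1)): β-rule — branch into ~~q3  //  ~(~q2 | q1).
      branch 1.1 (add ~~q3):
        ○ open, literals {q3=true}.
      branch 1.2 (add ~(~q2 | q1)):
        ~(~q2 | q1): α-rule — add ~~q2, ~q1.
        ○ open, literals {q1=false, q2=true}.
  branch 2 (add (~q2 | q3)):
    (~q2 | q3): β-rule — branch into ~q2  //  q3.
      branch 2.1 (add ~q2):
        ○ open, literals {q2=false}.
      branch 2.2 (add q3):
        ○ open, literals {q3=true}.
0 branches closed, 4 open.
Each open branch fixes some atoms; the unmentioned ones are free. Counting distinct full assignments: branch {q3=true} (q1, q2, q4) contributes 8 new; branch {q1=false, q2=true} (q3, q4) contributes 2 new; branch {q2=false} (q1, q3, q4) contributes 4 new; branch {q3=true} (q1, q2, q4) contributes 0 new. Total: 14.

14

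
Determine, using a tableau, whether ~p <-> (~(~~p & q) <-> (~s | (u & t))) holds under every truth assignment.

Not valid

Assume the negation and expand:
Initial set: {~(~p <-> (~(~~p & q) <-> (~s | (u & t))))}.
~(~p <-> (~(~~p & q) <-> (~s | (u & t)))): β-rule — branch into ~p, ~(~(~~p & q) <-> (~s | (u & t)))  //  ~~p, (~(~~p & q) <-> (~s | (u & t))).
  branch 1 (add ~p, ~(~(~~p & q) <-> (~s | (u & t)))):
    ~(~(~~p & q) <-> (~s | (u & t))): β-rule — branch into ~(~~p & q), ~(~s | (u & t))  //  ~~(~~p & q), (~s | (u & t)).
      branch 1.1 (add ~(~~p & q), ~(~s | (u & t))):
        ~(~s | (u & t)): α-rule — add ~~s, ~(u & t).
        ~(~~p & q): β-rule — branch into ~~~p  //  ~q.
          branch 1.1.1 (add ~~~p):
            ~~~p: drop double negation, giving ~p.
            ~(u & t): β-rule — branch into ~u  //  ~t.
              branch 1.1.1.1 (add ~u):
                ○ open, literals {p=false, s=true, u=false}.
              branch 1.1.1.2 (add ~t):
                ○ open, literals {p=false, s=true, t=false}.
          branch 1.1.2 (add ~q):
            ~(u & t): β-rule — branch into ~u  //  ~t.
              branch 1.1.2.1 (add ~u):
                ○ open, literals {p=false, q=false, s=true, u=false}.
              branch 1.1.2.2 (add ~t):
                ○ open, literals {p=false, q=false, s=true, t=false}.
      branch 1.2 (add ~~(~~p & q), (~s | (u & t))):
        ~~(~~p & q): α-rule — add ~~p, q.
        ~~p: drop double negation, giving p.
        × closes — contains both p and ~p.
  branch 2 (add ~~p, (~(~~p & q) <-> (~s | (u & t)))):
    (~(~~p & q) <-> (~s | (u & t))): β-rule — branch into ~(~~p & q), (~s | (u & t))  //  ~~(~~p & q), ~(~s | (u & t)).
      branch 2.1 (add ~(~~p & q), (~s | (u & t))):
        ~(~~p & q): β-rule — branch into ~~~p  //  ~q.
          branch 2.1.1 (add ~~~p):
            ~~~p: drop double negation, giving ~p.
            × closes — contains both p and ~p.
          branch 2.1.2 (add ~q):
            (~s | (u & t)): β-rule — branch into ~s  //  (u & t).
              branch 2.1.2.1 (add ~s):
                ○ open, literals {p=true, q=false, s=false}.
              branch 2.1.2.2 (add (u & t)):
                (u & t): α-rule — add u, t.
                ○ open, literals {p=true, q=false, t=true, u=true}.
      branch 2.2 (add ~~(~~p & q), ~(~s | (u & t))):
        ~~(~~p & q): α-rule — add ~~p, q.
        ~(~s | (u & t)): α-rule — add ~~s, ~(u & t).
        ~~p: drop double negation, giving p.
        ~(u & t): β-rule — branch into ~u  //  ~t.
          branch 2.2.1 (add ~u):
            ○ open, literals {p=true, q=true, s=true, u=false}.
          branch 2.2.2 (add ~t):
            ○ open, literals {p=true, q=true, s=true, t=false}.
2 branches closed, 8 open.
An open branch gives a countermodel: p=false, s=true, u=false (unmentioned atoms arbitrary); under it the original formula is false.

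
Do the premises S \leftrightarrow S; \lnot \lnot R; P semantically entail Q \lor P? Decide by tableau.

Initial set: {(S \leftrightarrow S); \lnot \lnot R; P; \lnot (Q \lor P)}.
\lnot \lnot R: drop double negation, giving R.
\lnot (Q \lor P): α-rule — add \lnot Q, \lnot P.
× closes — contains both P and \lnot P.
All 1 branch closes.
Every branch closed, so the premises entail the conclusion.

Yes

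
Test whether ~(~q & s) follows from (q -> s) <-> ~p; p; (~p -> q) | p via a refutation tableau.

Initial set: {((q -> s) <-> ~p); p; ((~p -> q) | p); ~~(~q & s)}.
~~(~q & s): α-rule — add ~q, s.
((q -> s) <-> ~p): β-rule — branch into (q -> s), ~p  //  ~(q -> s), ~~p.
  branch 1 (add (q -> s), ~p):
    × closes — contains both p and ~p.
  branch 2 (add ~(q -> s), ~~p):
    ~(q -> s): α-rule — add q, ~s.
    × closes — contains both q and ~q.
All 2 branches close.
Every branch closed, so the premises entail the conclusion.

Yes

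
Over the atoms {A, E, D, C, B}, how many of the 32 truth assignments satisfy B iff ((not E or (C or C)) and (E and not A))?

Initial set: {T (B iff ((not E or (C or C)) and (E and not A)))}.
T (B iff ((not E or (C or C)) and (E and not A))): β-rule — branch into T B, T ((not E or (C or C)) and (E and not A))  //  F B, F ((not E or (C or C)) and (E and not A)).
  branch 1 (add T B, T ((not E or (C or C)) and (E and not A))):
    T ((not E or (C or C)) and (E and not A)): α-rule — add T (not E or (C or C)), T (E and not A).
    T (E and not A): α-rule — add T E, T not A.
    T (not E or (C or C)): β-rule — branch into T not E  //  T (C or C).
      branch 1.1 (add T not E):
        × closes — contains both E and not E.
      branch 1.2 (add T (C or C)):
        T (C or C): β-rule — branch into T C  //  T C.
          branch 1.2.1 (add T C):
            ○ open, literals {A=false, B=true, C=true, E=true}.
          branch 1.2.2 (add T C):
            ○ open, literals {A=false, B=true, C=true, E=true}.
  branch 2 (add F B, F ((not E or (C or C)) and (E and not A))):
    F ((not E or (C or C)) and (E and not A)): β-rule — branch into F (not E or (C or C))  //  F (E and not A).
      branch 2.1 (add F (not E or (C or C))):
        F (not E or (C or C)): α-rule — add F not E, F (C or C).
        F (C or C): α-rule — add F C, F C.
        ○ open, literals {B=false, C=false, E=true}.
      branch 2.2 (add F (E and not A)):
        F (E and not A): β-rule — branch into F E  //  F not A.
          branch 2.2.1 (add F E):
            ○ open, literals {B=false, E=false}.
          branch 2.2.2 (add F not A):
            ○ open, literals {A=true, B=false}.
1 branch closed, 5 open.
Each open branch fixes some atoms; the unmentioned ones are free. Counting distinct full assignments: branch {A=false, B=true, C=true, E=true} (D) contributes 2 new; branch {A=false, B=true, C=true, E=true} (D) contributes 0 new; branch {B=false, C=false, E=true} (A, D) contributes 4 new; branch {B=false, E=false} (A, D, C) contributes 8 new; branch {A=true, B=false} (E, D, C) contributes 2 new. Total: 16.

16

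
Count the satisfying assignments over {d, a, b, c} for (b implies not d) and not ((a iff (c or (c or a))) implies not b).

Initial set: {((b implies not d) and not ((a iff (c or (c or a))) implies not b))}.
((b implies not d) and not ((a iff (c or (c or a))) implies not b)): α-rule — add (b implies not d), not ((a iff (c or (c or a))) implies not b).
not ((a iff (c or (c or a))) implies not b): α-rule — add (a iff (c or (c or a))), not not b.
(b implies not d): β-rule — branch into not b  //  not d.
  branch 1 (add not b):
    × closes — contains both b and not b.
  branch 2 (add not d):
    (a iff (c or (c or a))): β-rule — branch into a, (c or (c or a))  //  not a, not (c or (c or a)).
      branch 2.1 (add a, (c or (c or a))):
        (c or (c or a)): β-rule — branch into c  //  (c or a).
          branch 2.1.1 (add c):
            ○ open, literals {a=1, b=1, c=1, d=0}.
          branch 2.1.2 (add (c or a)):
            (c or a): β-rule — branch into c  //  a.
              branch 2.1.2.1 (add c):
                ○ open, literals {a=1, b=1, c=1, d=0}.
              branch 2.1.2.2 (add a):
                ○ open, literals {a=1, b=1, d=0}.
      branch 2.2 (add not a, not (c or (c or a))):
        not (c or (c or a)): α-rule — add not c, not (c or a).
        not (c or a): α-rule — add not c, not a.
        ○ open, literals {a=0, b=1, c=0, d=0}.
1 branch closed, 4 open.
Each open branch fixes some atoms; the unmentioned ones are free. Counting distinct full assignments: branch {a=1, b=1, c=1, d=0} (none free) contributes 1 new; branch {a=1, b=1, c=1, d=0} (none free) contributes 0 new; branch {a=1, b=1, d=0} (c) contributes 1 new; branch {a=0, b=1, c=0, d=0} (none free) contributes 1 new. Total: 3.

3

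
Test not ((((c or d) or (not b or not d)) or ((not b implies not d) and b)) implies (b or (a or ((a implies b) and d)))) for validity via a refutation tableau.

Assume the negation and expand:
Initial set: {not not ((((c or d) or (not b or not d)) or ((not b implies not d) and b)) implies (b or (a or ((a implies b) and d))))}.
not not ((((c or d) or (not b or not d)) or ((not b implies not d) and b)) implies (b or (a or ((a implies b) and d)))): β-rule — branch into not (((c or d) or (not b or not d)) or ((not b implies not d) and b))  //  (b or (a or ((a implies b) and d))).
  branch 1 (add not (((c or d) or (not b or not d)) or ((not b implies not d) and b))):
    not (((c or d) or (not b or not d)) or ((not b implies not d) and b)): α-rule — add not ((c or d) or (not b or not d)), not ((not b implies not d) and b).
    not ((c or d) or (not b or not d)): α-rule — add not (c or d), not (not b or not d).
    not (c or d): α-rule — add not c, not d.
    not (not b or not d): α-rule — add not not b, not not d.
    × closes — contains both d and not d.
  branch 2 (add (b or (a or ((a implies b) and d)))):
    (b or (a or ((a implies b) and d))): β-rule — branch into b  //  (a or ((a implies b) and d)).
      branch 2.1 (add b):
        ○ open, literals {b=T}.
      branch 2.2 (add (a or ((a implies b) and d))):
        (a or ((a implies b) and d)): β-rule — branch into a  //  ((a implies b) and d).
          branch 2.2.1 (add a):
            ○ open, literals {a=T}.
          branch 2.2.2 (add ((a implies b) and d)):
            ((a implies b) and d): α-rule — add (a implies b), d.
            (a implies b): β-rule — branch into not a  //  b.
              branch 2.2.2.1 (add not a):
                ○ open, literals {a=F, d=T}.
              branch 2.2.2.2 (add b):
                ○ open, literals {b=T, d=T}.
1 branch closed, 4 open.
An open branch gives a countermodel: b=T (unmentioned atoms arbitrary); under it the original formula is false.

Not valid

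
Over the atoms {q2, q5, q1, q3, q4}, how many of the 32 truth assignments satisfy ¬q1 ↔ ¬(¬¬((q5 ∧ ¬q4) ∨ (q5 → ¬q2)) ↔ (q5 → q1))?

Initial set: {(¬q1 ↔ ¬(¬¬((q5 ∧ ¬q4) ∨ (q5 → ¬q2)) ↔ (q5 → q1)))}.
(¬q1 ↔ ¬(¬¬((q5 ∧ ¬q4) ∨ (q5 → ¬q2)) ↔ (q5 → q1))): β-rule — branch into ¬q1, ¬(¬¬((q5 ∧ ¬q4) ∨ (q5 → ¬q2)) ↔ (q5 → q1))  //  ¬¬q1, ¬¬(¬¬((q5 ∧ ¬q4) ∨ (q5 → ¬q2)) ↔ (q5 → q1)).
  branch 1 (add ¬q1, ¬(¬¬((q5 ∧ ¬q4) ∨ (q5 → ¬q2)) ↔ (q5 → q1))):
    ¬(¬¬((q5 ∧ ¬q4) ∨ (q5 → ¬q2)) ↔ (q5 → q1)): β-rule — branch into ¬¬((q5 ∧ ¬q4) ∨ (q5 → ¬q2)), ¬(q5 → q1)  //  ¬¬¬((q5 ∧ ¬q4) ∨ (q5 → ¬q2)), (q5 → q1).
      branch 1.1 (add ¬¬((q5 ∧ ¬q4) ∨ (q5 → ¬q2)), ¬(q5 → q1)):
        ¬¬((q5 ∧ ¬q4) ∨ (q5 → ¬q2)): drop double negation, giving ((q5 ∧ ¬q4) ∨ (q5 → ¬q2)).
        ¬(q5 → q1): α-rule — add q5, ¬q1.
        ((q5 ∧ ¬q4) ∨ (q5 → ¬q2)): β-rule — branch into (q5 ∧ ¬q4)  //  (q5 → ¬q2).
          branch 1.1.1 (add (q5 ∧ ¬q4)):
            (q5 ∧ ¬q4): α-rule — add q5, ¬q4.
            ○ open, literals {q1=F, q4=F, q5=T}.
          branch 1.1.2 (add (q5 → ¬q2)):
            (q5 → ¬q2): β-rule — branch into ¬q5  //  ¬q2.
              branch 1.1.2.1 (add ¬q5):
                × closes — contains both q5 and ¬q5.
              branch 1.1.2.2 (add ¬q2):
                ○ open, literals {q1=F, q2=F, q5=T}.
      branch 1.2 (add ¬¬¬((q5 ∧ ¬q4) ∨ (q5 → ¬q2)), (q5 → q1)):
        ¬¬¬((q5 ∧ ¬q4) ∨ (q5 → ¬q2)): drop double negation, giving ¬((q5 ∧ ¬q4) ∨ (q5 → ¬q2)).
        ¬((q5 ∧ ¬q4) ∨ (q5 → ¬q2)): α-rule — add ¬(q5 ∧ ¬q4), ¬(q5 → ¬q2).
        ¬(q5 → ¬q2): α-rule — add q5, ¬¬q2.
        (q5 → q1): β-rule — branch into ¬q5  //  q1.
          branch 1.2.1 (add ¬q5):
            × closes — contains both q5 and ¬q5.
          branch 1.2.2 (add q1):
            × closes — contains both q1 and ¬q1.
  branch 2 (add ¬¬q1, ¬¬(¬¬((q5 ∧ ¬q4) ∨ (q5 → ¬q2)) ↔ (q5 → q1))):
    ¬¬(¬¬((q5 ∧ ¬q4) ∨ (q5 → ¬q2)) ↔ (q5 → q1)): β-rule — branch into ¬¬((q5 ∧ ¬q4) ∨ (q5 → ¬q2)), (q5 → q1)  //  ¬¬¬((q5 ∧ ¬q4) ∨ (q5 → ¬q2)), ¬(q5 → q1).
      branch 2.1 (add ¬¬((q5 ∧ ¬q4) ∨ (q5 → ¬q2)), (q5 → q1)):
        ¬¬((q5 ∧ ¬q4) ∨ (q5 → ¬q2)): drop double negation, giving ((q5 ∧ ¬q4) ∨ (q5 → ¬q2)).
        (q5 → q1): β-rule — branch into ¬q5  //  q1.
          branch 2.1.1 (add ¬q5):
            ((q5 ∧ ¬q4) ∨ (q5 → ¬q2)): β-rule — branch into (q5 ∧ ¬q4)  //  (q5 → ¬q2).
              branch 2.1.1.1 (add (q5 ∧ ¬q4)):
                (q5 ∧ ¬q4): α-rule — add q5, ¬q4.
                × closes — contains both q5 and ¬q5.
              branch 2.1.1.2 (add (q5 → ¬q2)):
                (q5 → ¬q2): β-rule — branch into ¬q5  //  ¬q2.
                  branch 2.1.1.2.1 (add ¬q5):
                    ○ open, literals {q1=T, q5=F}.
                  branch 2.1.1.2.2 (add ¬q2):
                    ○ open, literals {q1=T, q2=F, q5=F}.
          branch 2.1.2 (add q1):
            ((q5 ∧ ¬q4) ∨ (q5 → ¬q2)): β-rule — branch into (q5 ∧ ¬q4)  //  (q5 → ¬q2).
              branch 2.1.2.1 (add (q5 ∧ ¬q4)):
                (q5 ∧ ¬q4): α-rule — add q5, ¬q4.
                ○ open, literals {q1=T, q4=F, q5=T}.
              branch 2.1.2.2 (add (q5 → ¬q2)):
                (q5 → ¬q2): β-rule — branch into ¬q5  //  ¬q2.
                  branch 2.1.2.2.1 (add ¬q5):
                    ○ open, literals {q1=T, q5=F}.
                  branch 2.1.2.2.2 (add ¬q2):
                    ○ open, literals {q1=T, q2=F}.
      branch 2.2 (add ¬¬¬((q5 ∧ ¬q4) ∨ (q5 → ¬q2)), ¬(q5 → q1)):
        ¬¬¬((q5 ∧ ¬q4) ∨ (q5 → ¬q2)): drop double negation, giving ¬((q5 ∧ ¬q4) ∨ (q5 → ¬q2)).
        ¬(q5 → q1): α-rule — add q5, ¬q1.
        × closes — contains both q1 and ¬q1.
5 branches closed, 7 open.
Each open branch fixes some atoms; the unmentioned ones are free. Counting distinct full assignments: branch {q1=F, q4=F, q5=T} (q2, q3) contributes 4 new; branch {q1=F, q2=F, q5=T} (q3, q4) contributes 2 new; branch {q1=T, q5=F} (q2, q3, q4) contributes 8 new; branch {q1=T, q2=F, q5=F} (q3, q4) contributes 0 new; branch {q1=T, q4=F, q5=T} (q2, q3) contributes 4 new; branch {q1=T, q5=F} (q2, q3, q4) contributes 0 new; branch {q1=T, q2=F} (q5, q3, q4) contributes 2 new. Total: 20.

20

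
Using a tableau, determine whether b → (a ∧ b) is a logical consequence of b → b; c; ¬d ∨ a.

No

Initial set: {(b → b); c; (¬d ∨ a); ¬(b → (a ∧ b))}.
¬(b → (a ∧ b)): α-rule — add b, ¬(a ∧ b).
(b → b): β-rule — branch into ¬b  //  b.
  branch 1 (add ¬b):
    × closes — contains both b and ¬b.
  branch 2 (add b):
    (¬d ∨ a): β-rule — branch into ¬d  //  a.
      branch 2.1 (add ¬d):
        ¬(a ∧ b): β-rule — branch into ¬a  //  ¬b.
          branch 2.1.1 (add ¬a):
            ○ open, literals {a=0, b=1, c=1, d=0}.
          branch 2.1.2 (add ¬b):
            × closes — contains both b and ¬b.
      branch 2.2 (add a):
        ¬(a ∧ b): β-rule — branch into ¬a  //  ¬b.
          branch 2.2.1 (add ¬a):
            × closes — contains both a and ¬a.
          branch 2.2.2 (add ¬b):
            × closes — contains both b and ¬b.
4 branches closed, 1 open.
An open branch gives a countermodel: a=0, b=1, c=1, d=0 (unmentioned atoms arbitrary); the premises hold there but the conclusion fails.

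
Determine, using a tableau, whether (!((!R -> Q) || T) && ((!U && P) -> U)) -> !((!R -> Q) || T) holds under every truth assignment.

Valid

Assume the negation and expand:
Initial set: {!((!((!R -> Q) || T) && ((!U && P) -> U)) -> !((!R -> Q) || T))}.
!((!((!R -> Q) || T) && ((!U && P) -> U)) -> !((!R -> Q) || T)): α-rule — add (!((!R -> Q) || T) && ((!U && P) -> U)), !!((!R -> Q) || T).
(!((!R -> Q) || T) && ((!U && P) -> U)): α-rule — add !((!R -> Q) || T), ((!U && P) -> U).
!((!R -> Q) || T): α-rule — add !(!R -> Q), !T.
!(!R -> Q): α-rule — add !R, !Q.
!!((!R -> Q) || T): β-rule — branch into (!R -> Q)  //  T.
  branch 1 (add (!R -> Q)):
    ((!U && P) -> U): β-rule — branch into !(!U && P)  //  U.
      branch 1.1 (add !(!U && P)):
        (!R -> Q): β-rule — branch into !!R  //  Q.
          branch 1.1.1 (add !!R):
            × closes — contains both R and !R.
          branch 1.1.2 (add Q):
            × closes — contains both Q and !Q.
      branch 1.2 (add U):
        (!R -> Q): β-rule — branch into !!R  //  Q.
          branch 1.2.1 (add !!R):
            × closes — contains both R and !R.
          branch 1.2.2 (add Q):
            × closes — contains both Q and !Q.
  branch 2 (add T):
    × closes — contains both T and !T.
All 5 branches close.
Every branch closed, so the negation is unsatisfiable and the formula is valid.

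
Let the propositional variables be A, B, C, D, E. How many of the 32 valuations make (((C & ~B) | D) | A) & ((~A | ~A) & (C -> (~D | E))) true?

Initial set: {((((C & ~B) | D) | A) & ((~A | ~A) & (C -> (~D | E))))}.
((((C & ~B) | D) | A) & ((~A | ~A) & (C -> (~D | E)))): α-rule — add (((C & ~B) | D) | A), ((~A | ~A) & (C -> (~D | E))).
((~A | ~A) & (C -> (~D | E))): α-rule — add (~A | ~A), (C -> (~D | E)).
(((C & ~B) | D) | A): β-rule — branch into ((C & ~B) | D)  //  A.
  branch 1 (add ((C & ~B) | D)):
    (~A | ~A): β-rule — branch into ~A  //  ~A.
      branch 1.1 (add ~A):
        (C -> (~D | E)): β-rule — branch into ~C  //  (~D | E).
          branch 1.1.1 (add ~C):
            ((C & ~B) | D): β-rule — branch into (C & ~B)  //  D.
              branch 1.1.1.1 (add (C & ~B)):
                (C & ~B): α-rule — add C, ~B.
                × closes — contains both C and ~C.
              branch 1.1.1.2 (add D):
                ○ open, literals {A=false, C=false, D=true}.
          branch 1.1.2 (add (~D | E)):
            ((C & ~B) | D): β-rule — branch into (C & ~B)  //  D.
              branch 1.1.2.1 (add (C & ~B)):
                (C & ~B): α-rule — add C, ~B.
                (~D | E): β-rule — branch into ~D  //  E.
                  branch 1.1.2.1.1 (add ~D):
                    ○ open, literals {A=false, B=false, C=true, D=false}.
                  branch 1.1.2.1.2 (add E):
                    ○ open, literals {A=false, B=false, C=true, E=true}.
              branch 1.1.2.2 (add D):
                (~D | E): β-rule — branch into ~D  //  E.
                  branch 1.1.2.2.1 (add ~D):
                    × closes — contains both D and ~D.
                  branch 1.1.2.2.2 (add E):
                    ○ open, literals {A=false, D=true, E=true}.
      branch 1.2 (add ~A):
        (C -> (~D | E)): β-rule — branch into ~C  //  (~D | E).
          branch 1.2.1 (add ~C):
            ((C & ~B) | D): β-rule — branch into (C & ~B)  //  D.
              branch 1.2.1.1 (add (C & ~B)):
                (C & ~B): α-rule — add C, ~B.
                × closes — contains both C and ~C.
              branch 1.2.1.2 (add D):
                ○ open, literals {A=false, C=false, D=true}.
          branch 1.2.2 (add (~D | E)):
            ((C & ~B) | D): β-rule — branch into (C & ~B)  //  D.
              branch 1.2.2.1 (add (C & ~B)):
                (C & ~B): α-rule — add C, ~B.
                (~D | E): β-rule — branch into ~D  //  E.
                  branch 1.2.2.1.1 (add ~D):
                    ○ open, literals {A=false, B=false, C=true, D=false}.
                  branch 1.2.2.1.2 (add E):
                    ○ open, literals {A=false, B=false, C=true, E=true}.
              branch 1.2.2.2 (add D):
                (~D | E): β-rule — branch into ~D  //  E.
                  branch 1.2.2.2.1 (add ~D):
                    × closes — contains both D and ~D.
                  branch 1.2.2.2.2 (add E):
                    ○ open, literals {A=false, D=true, E=true}.
  branch 2 (add A):
    (~A | ~A): β-rule — branch into ~A  //  ~A.
      branch 2.1 (add ~A):
        × closes — contains both A and ~A.
      branch 2.2 (add ~A):
        × closes — contains both A and ~A.
6 branches closed, 8 open.
Each open branch fixes some atoms; the unmentioned ones are free. Counting distinct full assignments: branch {A=false, C=false, D=true} (B, E) contributes 4 new; branch {A=false, B=false, C=true, D=false} (E) contributes 2 new; branch {A=false, B=false, C=true, E=true} (D) contributes 1 new; branch {A=false, D=true, E=true} (B, C) contributes 1 new; branch {A=false, C=false, D=true} (B, E) contributes 0 new; branch {A=false, B=false, C=true, D=false} (E) contributes 0 new; branch {A=false, B=false, C=true, E=true} (D) contributes 0 new; branch {A=false, D=true, E=true} (B, C) contributes 0 new. Total: 8.

8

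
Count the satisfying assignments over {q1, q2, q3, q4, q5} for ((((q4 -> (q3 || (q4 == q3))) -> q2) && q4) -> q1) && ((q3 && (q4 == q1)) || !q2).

18

Initial set: {(((((q4 -> (q3 || (q4 == q3))) -> q2) && q4) -> q1) && ((q3 && (q4 == q1)) || !q2))}.
(((((q4 -> (q3 || (q4 == q3))) -> q2) && q4) -> q1) && ((q3 && (q4 == q1)) || !q2)): α-rule — add ((((q4 -> (q3 || (q4 == q3))) -> q2) && q4) -> q1), ((q3 && (q4 == q1)) || !q2).
((((q4 -> (q3 || (q4 == q3))) -> q2) && q4) -> q1): β-rule — branch into !(((q4 -> (q3 || (q4 == q3))) -> q2) && q4)  //  q1.
  branch 1 (add !(((q4 -> (q3 || (q4 == q3))) -> q2) && q4)):
    ((q3 && (q4 == q1)) || !q2): β-rule — branch into (q3 && (q4 == q1))  //  !q2.
      branch 1.1 (add (q3 && (q4 == q1))):
        (q3 && (q4 == q1)): α-rule — add q3, (q4 == q1).
        !(((q4 -> (q3 || (q4 == q3))) -> q2) && q4): β-rule — branch into !((q4 -> (q3 || (q4 == q3))) -> q2)  //  !q4.
          branch 1.1.1 (add !((q4 -> (q3 || (q4 == q3))) -> q2)):
            !((q4 -> (q3 || (q4 == q3))) -> q2): α-rule — add (q4 -> (q3 || (q4 == q3))), !q2.
            (q4 == q1): β-rule — branch into q4, q1  //  !q4, !q1.
              branch 1.1.1.1 (add q4, q1):
                (q4 -> (q3 || (q4 == q3))): β-rule — branch into !q4  //  (q3 || (q4 == q3)).
                  branch 1.1.1.1.1 (add !q4):
                    × closes — contains both q4 and !q4.
                  branch 1.1.1.1.2 (add (q3 || (q4 == q3))):
                    (q3 || (q4 == q3)): β-rule — branch into q3  //  (q4 == q3).
                      branch 1.1.1.1.2.1 (add q3):
                        ○ open, literals {q1=T, q2=F, q3=T, q4=T}.
                      branch 1.1.1.1.2.2 (add (q4 == q3)):
                        (q4 == q3): β-rule — branch into q4, q3  //  !q4, !q3.
                          branch 1.1.1.1.2.2.1 (add q4, q3):
                            ○ open, literals {q1=T, q2=F, q3=T, q4=T}.
                          branch 1.1.1.1.2.2.2 (add !q4, !q3):
                            × closes — contains both q4 and !q4.
              branch 1.1.1.2 (add !q4, !q1):
                (q4 -> (q3 || (q4 == q3))): β-rule — branch into !q4  //  (q3 || (q4 == q3)).
                  branch 1.1.1.2.1 (add !q4):
                    ○ open, literals {q1=F, q2=F, q3=T, q4=F}.
                  branch 1.1.1.2.2 (add (q3 || (q4 == q3))):
                    (q3 || (q4 == q3)): β-rule — branch into q3  //  (q4 == q3).
                      branch 1.1.1.2.2.1 (add q3):
                        ○ open, literals {q1=F, q2=F, q3=T, q4=F}.
                      branch 1.1.1.2.2.2 (add (q4 == q3)):
                        (q4 == q3): β-rule — branch into q4, q3  //  !q4, !q3.
                          branch 1.1.1.2.2.2.1 (add q4, q3):
                            × closes — contains both q4 and !q4.
                          branch 1.1.1.2.2.2.2 (add !q4, !q3):
                            × closes — contains both q3 and !q3.
          branch 1.1.2 (add !q4):
            (q4 == q1): β-rule — branch into q4, q1  //  !q4, !q1.
              branch 1.1.2.1 (add q4, q1):
                × closes — contains both q4 and !q4.
              branch 1.1.2.2 (add !q4, !q1):
                ○ open, literals {q1=F, q3=T, q4=F}.
      branch 1.2 (add !q2):
        !(((q4 -> (q3 || (q4 == q3))) -> q2) && q4): β-rule — branch into !((q4 -> (q3 || (q4 == q3))) -> q2)  //  !q4.
          branch 1.2.1 (add !((q4 -> (q3 || (q4 == q3))) -> q2)):
            !((q4 -> (q3 || (q4 == q3))) -> q2): α-rule — add (q4 -> (q3 || (q4 == q3))), !q2.
            (q4 -> (q3 || (q4 == q3))): β-rule — branch into !q4  //  (q3 || (q4 == q3)).
              branch 1.2.1.1 (add !q4):
                ○ open, literals {q2=F, q4=F}.
              branch 1.2.1.2 (add (q3 || (q4 == q3))):
                (q3 || (q4 == q3)): β-rule — branch into q3  //  (q4 == q3).
                  branch 1.2.1.2.1 (add q3):
                    ○ open, literals {q2=F, q3=T}.
                  branch 1.2.1.2.2 (add (q4 == q3)):
                    (q4 == q3): β-rule — branch into q4, q3  //  !q4, !q3.
                      branch 1.2.1.2.2.1 (add q4, q3):
                        ○ open, literals {q2=F, q3=T, q4=T}.
                      branch 1.2.1.2.2.2 (add !q4, !q3):
                        ○ open, literals {q2=F, q3=F, q4=F}.
          branch 1.2.2 (add !q4):
            ○ open, literals {q2=F, q4=F}.
  branch 2 (add q1):
    ((q3 && (q4 == q1)) || !q2): β-rule — branch into (q3 && (q4 == q1))  //  !q2.
      branch 2.1 (add (q3 && (q4 == q1))):
        (q3 && (q4 == q1)): α-rule — add q3, (q4 == q1).
        (q4 == q1): β-rule — branch into q4, q1  //  !q4, !q1.
          branch 2.1.1 (add q4, q1):
            ○ open, literals {q1=T, q3=T, q4=T}.
          branch 2.1.2 (add !q4, !q1):
            × closes — contains both q1 and !q1.
      branch 2.2 (add !q2):
        ○ open, literals {q1=T, q2=F}.
6 branches closed, 12 open.
Each open branch fixes some atoms; the unmentioned ones are free. Counting distinct full assignments: branch {q1=T, q2=F, q3=T, q4=T} (q5) contributes 2 new; branch {q1=T, q2=F, q3=T, q4=T} (q5) contributes 0 new; branch {q1=F, q2=F, q3=T, q4=F} (q5) contributes 2 new; branch {q1=F, q2=F, q3=T, q4=F} (q5) contributes 0 new; branch {q1=F, q3=T, q4=F} (q2, q5) contributes 2 new; branch {q2=F, q4=F} (q1, q3, q5) contributes 6 new; branch {q2=F, q3=T} (q1, q4, q5) contributes 2 new; branch {q2=F, q3=T, q4=T} (q1, q5) contributes 0 new; branch {q2=F, q3=F, q4=F} (q1, q5) contributes 0 new; branch {q2=F, q4=F} (q1, q3, q5) contributes 0 new; branch {q1=T, q3=T, q4=T} (q2, q5) contributes 2 new; branch {q1=T, q2=F} (q3, q4, q5) contributes 2 new. Total: 18.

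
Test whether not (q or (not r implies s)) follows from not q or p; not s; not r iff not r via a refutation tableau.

Initial set: {(not q or p); not s; (not r iff not r); not not (q or (not r implies s))}.
(not q or p): β-rule — branch into not q  //  p.
  branch 1 (add not q):
    (not r iff not r): β-rule — branch into not r, not r  //  not not r, not not r.
      branch 1.1 (add not r, not r):
        not not (q or (not r implies s)): β-rule — branch into q  //  (not r implies s).
          branch 1.1.1 (add q):
            × closes — contains both q and not q.
          branch 1.1.2 (add (not r implies s)):
            (not r implies s): β-rule — branch into not not r  //  s.
              branch 1.1.2.1 (add not not r):
                × closes — contains both r and not r.
              branch 1.1.2.2 (add s):
                × closes — contains both s and not s.
      branch 1.2 (add not not r, not not r):
        not not (q or (not r implies s)): β-rule — branch into q  //  (not r implies s).
          branch 1.2.1 (add q):
            × closes — contains both q and not q.
          branch 1.2.2 (add (not r implies s)):
            (not r implies s): β-rule — branch into not not r  //  s.
              branch 1.2.2.1 (add not not r):
                ○ open, literals {q=0, r=1, s=0}.
              branch 1.2.2.2 (add s):
                × closes — contains both s and not s.
  branch 2 (add p):
    (not r iff not r): β-rule — branch into not r, not r  //  not not r, not not r.
      branch 2.1 (add not r, not r):
        not not (q or (not r implies s)): β-rule — branch into q  //  (not r implies s).
          branch 2.1.1 (add q):
            ○ open, literals {p=1, q=1, r=0, s=0}.
          branch 2.1.2 (add (not r implies s)):
            (not r implies s): β-rule — branch into not not r  //  s.
              branch 2.1.2.1 (add not not r):
                × closes — contains both r and not r.
              branch 2.1.2.2 (add s):
                × closes — contains both s and not s.
      branch 2.2 (add not not r, not not r):
        not not (q or (not r implies s)): β-rule — branch into q  //  (not r implies s).
          branch 2.2.1 (add q):
            ○ open, literals {p=1, q=1, r=1, s=0}.
          branch 2.2.2 (add (not r implies s)):
            (not r implies s): β-rule — branch into not not r  //  s.
              branch 2.2.2.1 (add not not r):
                ○ open, literals {p=1, r=1, s=0}.
              branch 2.2.2.2 (add s):
                × closes — contains both s and not s.
8 branches closed, 4 open.
An open branch gives a countermodel: q=0, r=1, s=0 (unmentioned atoms arbitrary); the premises hold there but the conclusion fails.

No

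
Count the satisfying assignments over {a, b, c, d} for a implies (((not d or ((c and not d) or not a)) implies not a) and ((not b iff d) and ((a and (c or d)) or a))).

Initial set: {T (a implies (((not d or ((c and not d) or not a)) implies not a) and ((not b iff d) and ((a and (c or d)) or a))))}.
T (a implies (((not d or ((c and not d) or not a)) implies not a) and ((not b iff d) and ((a and (c or d)) or a)))): β-rule — branch into F a  //  T (((not d or ((c and not d) or not a)) implies not a) and ((not b iff d) and ((a and (c or d)) or a))).
  branch 1 (add F a):
    ○ open, literals {a=false}.
  branch 2 (add T (((not d or ((c and not d) or not a)) implies not a) and ((not b iff d) and ((a and (c or d)) or a)))):
    T (((not d or ((c and not d) or not a)) implies not a) and ((not b iff d) and ((a and (c or d)) or a))): α-rule — add T ((not d or ((c and not d) or not a)) implies not a), T ((not b iff d) and ((a and (c or d)) or a)).
    T ((not b iff d) and ((a and (c or d)) or a)): α-rule — add T (not b iff d), T ((a and (c or d)) or a).
    T ((not d or ((c and not d) or not a)) implies not a): β-rule — branch into F (not d or ((c and not d) or not a))  //  T not a.
      branch 2.1 (add F (not d or ((c and not d) or not a))):
        F (not d or ((c and not d) or not a)): α-rule — add F not d, F ((c and not d) or not a).
        F ((c and not d) or not a): α-rule — add F (c and not d), F not a.
        T (not b iff d): β-rule — branch into T not b, T d  //  F not b, F d.
          branch 2.1.1 (add T not b, T d):
            T ((a and (c or d)) or a): β-rule — branch into T (a and (c or d))  //  T a.
              branch 2.1.1.1 (add T (a and (c or d))):
                T (a and (c or d)): α-rule — add T a, T (c or d).
                F (c and not d): β-rule — branch into F c  //  F not d.
                  branch 2.1.1.1.1 (add F c):
                    T (c or d): β-rule — branch into T c  //  T d.
                      branch 2.1.1.1.1.1 (add T c):
                        × closes — contains both c and not c.
                      branch 2.1.1.1.1.2 (add T d):
                        ○ open, literals {a=true, b=false, c=false, d=true}.
                  branch 2.1.1.1.2 (add F not d):
                    T (c or d): β-rule — branch into T c  //  T d.
                      branch 2.1.1.1.2.1 (add T c):
                        ○ open, literals {a=true, b=false, c=true, d=true}.
                      branch 2.1.1.1.2.2 (add T d):
                        ○ open, literals {a=true, b=false, d=true}.
              branch 2.1.1.2 (add T a):
                F (c and not d): β-rule — branch into F c  //  F not d.
                  branch 2.1.1.2.1 (add F c):
                    ○ open, literals {a=true, b=false, c=false, d=true}.
                  branch 2.1.1.2.2 (add F not d):
                    ○ open, literals {a=true, b=false, d=true}.
          branch 2.1.2 (add F not b, F d):
            × closes — contains both d and not d.
      branch 2.2 (add T not a):
        T (not b iff d): β-rule — branch into T not b, T d  //  F not b, F d.
          branch 2.2.1 (add T not b, T d):
            T ((a and (c or d)) or a): β-rule — branch into T (a and (c or d))  //  T a.
              branch 2.2.1.1 (add T (a and (c or d))):
                T (a and (c or d)): α-rule — add T a, T (c or d).
                × closes — contains both a and not a.
              branch 2.2.1.2 (add T a):
                × closes — contains both a and not a.
          branch 2.2.2 (add F not b, F d):
            T ((a and (c or d)) or a): β-rule — branch into T (a and (c or d))  //  T a.
              branch 2.2.2.1 (add T (a and (c or d))):
                T (a and (c or d)): α-rule — add T a, T (c or d).
                × closes — contains both a and not a.
              branch 2.2.2.2 (add T a):
                × closes — contains both a and not a.
6 branches closed, 6 open.
Each open branch fixes some atoms; the unmentioned ones are free. Counting distinct full assignments: branch {a=false} (b, c, d) contributes 8 new; branch {a=true, b=false, c=false, d=true} (none free) contributes 1 new; branch {a=true, b=false, c=true, d=true} (none free) contributes 1 new; branch {a=true, b=false, d=true} (c) contributes 0 new; branch {a=true, b=false, c=false, d=true} (none free) contributes 0 new; branch {a=true, b=false, d=true} (c) contributes 0 new. Total: 10.

10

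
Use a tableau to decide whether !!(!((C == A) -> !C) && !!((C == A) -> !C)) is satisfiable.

Unsatisfiable

Initial set: {!!(!((C == A) -> !C) && !!((C == A) -> !C))}.
!!(!((C == A) -> !C) && !!((C == A) -> !C)): drop double negation, giving (!((C == A) -> !C) && !!((C == A) -> !C)).
(!((C == A) -> !C) && !!((C == A) -> !C)): α-rule — add !((C == A) -> !C), !!((C == A) -> !C).
!((C == A) -> !C): α-rule — add (C == A), !!C.
!!((C == A) -> !C): drop double negation, giving ((C == A) -> !C).
(C == A): β-rule — branch into C, A  //  !C, !A.
  branch 1 (add C, A):
    ((C == A) -> !C): β-rule — branch into !(C == A)  //  !C.
      branch 1.1 (add !(C == A)):
        !(C == A): β-rule — branch into C, !A  //  !C, A.
          branch 1.1.1 (add C, !A):
            × closes — contains both A and !A.
          branch 1.1.2 (add !C, A):
            × closes — contains both C and !C.
      branch 1.2 (add !C):
        × closes — contains both C and !C.
  branch 2 (add !C, !A):
    × closes — contains both C and !C.
All 4 branches close.
Every branch closed; the formula is unsatisfiable.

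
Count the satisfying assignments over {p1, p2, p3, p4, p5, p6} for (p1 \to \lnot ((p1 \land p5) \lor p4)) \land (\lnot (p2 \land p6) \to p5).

Initial set: {T ((p1 \to \lnot ((p1 \land p5) \lor p4)) \land (\lnot (p2 \land p6) \to p5))}.
T ((p1 \to \lnot ((p1 \land p5) \lor p4)) \land (\lnot (p2 \land p6) \to p5)): α-rule — add T (p1 \to \lnot ((p1 \land p5) \lor p4)), T (\lnot (p2 \land p6) \to p5).
T (p1 \to \lnot ((p1 \land p5) \lor p4)): β-rule — branch into F p1  //  T \lnot ((p1 \land p5) \lor p4).
  branch 1 (add F p1):
    T (\lnot (p2 \land p6) \to p5): β-rule — branch into F \lnot (p2 \land p6)  //  T p5.
      branch 1.1 (add F \lnot (p2 \land p6)):
        F \lnot (p2 \land p6): α-rule — add T p2, T p6.
        ○ open, literals {p1=0, p2=1, p6=1}.
      branch 1.2 (add T p5):
        ○ open, literals {p1=0, p5=1}.
  branch 2 (add T \lnot ((p1 \land p5) \lor p4)):
    T \lnot ((p1 \land p5) \lor p4): α-rule — add F (p1 \land p5), F p4.
    T (\lnot (p2 \land p6) \to p5): β-rule — branch into F \lnot (p2 \land p6)  //  T p5.
      branch 2.1 (add F \lnot (p2 \land p6)):
        F \lnot (p2 \land p6): α-rule — add T p2, T p6.
        F (p1 \land p5): β-rule — branch into F p1  //  F p5.
          branch 2.1.1 (add F p1):
            ○ open, literals {p1=0, p2=1, p4=0, p6=1}.
          branch 2.1.2 (add F p5):
            ○ open, literals {p2=1, p4=0, p5=0, p6=1}.
      branch 2.2 (add T p5):
        F (p1 \land p5): β-rule — branch into F p1  //  F p5.
          branch 2.2.1 (add F p1):
            ○ open, literals {p1=0, p4=0, p5=1}.
          branch 2.2.2 (add F p5):
            × closes — contains both p5 and \lnot p5.
1 branch closed, 5 open.
Each open branch fixes some atoms; the unmentioned ones are free. Counting distinct full assignments: branch {p1=0, p2=1, p6=1} (p3, p4, p5) contributes 8 new; branch {p1=0, p5=1} (p2, p3, p4, p6) contributes 12 new; branch {p1=0, p2=1, p4=0, p6=1} (p3, p5) contributes 0 new; branch {p2=1, p4=0, p5=0, p6=1} (p1, p3) contributes 2 new; branch {p1=0, p4=0, p5=1} (p2, p3, p6) contributes 0 new. Total: 22.

22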